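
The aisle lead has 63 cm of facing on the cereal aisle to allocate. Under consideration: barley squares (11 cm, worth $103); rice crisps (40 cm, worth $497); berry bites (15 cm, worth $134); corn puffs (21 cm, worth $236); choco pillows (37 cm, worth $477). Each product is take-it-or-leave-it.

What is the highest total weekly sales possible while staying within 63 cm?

733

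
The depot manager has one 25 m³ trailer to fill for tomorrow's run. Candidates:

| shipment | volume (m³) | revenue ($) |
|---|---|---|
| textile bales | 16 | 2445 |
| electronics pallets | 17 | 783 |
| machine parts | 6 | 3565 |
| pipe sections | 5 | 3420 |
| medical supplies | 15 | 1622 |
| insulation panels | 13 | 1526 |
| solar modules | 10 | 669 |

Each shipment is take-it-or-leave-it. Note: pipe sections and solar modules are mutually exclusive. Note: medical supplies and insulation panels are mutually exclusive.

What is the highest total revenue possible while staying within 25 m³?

Best packing: machine parts + pipe sections + insulation panels — 24 m³, 8511 total.

8511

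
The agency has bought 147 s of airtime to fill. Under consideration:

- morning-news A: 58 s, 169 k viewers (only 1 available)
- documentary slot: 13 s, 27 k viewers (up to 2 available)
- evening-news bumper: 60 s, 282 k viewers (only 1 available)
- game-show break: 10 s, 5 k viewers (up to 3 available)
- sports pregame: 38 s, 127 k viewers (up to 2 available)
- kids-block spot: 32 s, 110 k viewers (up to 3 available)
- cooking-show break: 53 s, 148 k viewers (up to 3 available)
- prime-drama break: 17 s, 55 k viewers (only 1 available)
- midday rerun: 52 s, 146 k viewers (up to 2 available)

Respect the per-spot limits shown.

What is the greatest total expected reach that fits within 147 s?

574

A density-first pass picks evening-news bumper + 2×kids-block spot + prime-drama break — 557 at 141 s.
Replace kids-block spot with sports pregame: the trade gains 17 net, giving 574 at 147 s.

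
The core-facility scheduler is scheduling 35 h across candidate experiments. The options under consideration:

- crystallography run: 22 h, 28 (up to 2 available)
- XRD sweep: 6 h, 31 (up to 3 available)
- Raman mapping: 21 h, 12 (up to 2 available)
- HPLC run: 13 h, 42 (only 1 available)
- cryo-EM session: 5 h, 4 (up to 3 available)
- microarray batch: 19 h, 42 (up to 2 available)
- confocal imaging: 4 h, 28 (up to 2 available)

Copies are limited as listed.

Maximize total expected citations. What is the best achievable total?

163

The ratio heuristic lands on 3×XRD sweep + cryo-EM session + 2×confocal imaging (153) but leaves 4 h idle.
Dropping cryo-EM session and confocal imaging frees 9 h; slotting in HPLC run (13 h) lifts the total to 163 at 35 h.
No other feasible combination exceeds 163.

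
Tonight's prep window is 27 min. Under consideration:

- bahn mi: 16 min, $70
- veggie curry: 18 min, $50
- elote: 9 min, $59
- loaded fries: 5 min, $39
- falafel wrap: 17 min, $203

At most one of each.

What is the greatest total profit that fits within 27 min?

262

Filling by ratio: loaded fries + falafel wrap for 242, with 5 min left unused.
Dropping loaded fries frees 5 min; slotting in elote (9 min) lifts the total to 262 at 26 min.
That's the maximum — no swap from here does better than 262.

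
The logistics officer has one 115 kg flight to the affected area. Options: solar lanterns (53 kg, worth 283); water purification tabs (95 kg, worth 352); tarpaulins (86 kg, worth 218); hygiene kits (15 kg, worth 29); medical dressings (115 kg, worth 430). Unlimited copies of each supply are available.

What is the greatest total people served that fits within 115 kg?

566

2×solar lanterns uses 106 of the 115 kg and totals 566.
The spare 9 kg is too small for any remaining supply, and no exchange beats 566.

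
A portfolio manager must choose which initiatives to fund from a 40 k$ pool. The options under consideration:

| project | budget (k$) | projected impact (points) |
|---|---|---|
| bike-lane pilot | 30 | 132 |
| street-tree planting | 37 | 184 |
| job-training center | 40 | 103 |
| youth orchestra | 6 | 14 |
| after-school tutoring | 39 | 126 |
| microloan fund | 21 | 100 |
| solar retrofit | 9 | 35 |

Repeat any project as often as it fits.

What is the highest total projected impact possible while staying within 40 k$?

184

The ratio ordering already packs tightly: street-tree planting, 37 k$, 184.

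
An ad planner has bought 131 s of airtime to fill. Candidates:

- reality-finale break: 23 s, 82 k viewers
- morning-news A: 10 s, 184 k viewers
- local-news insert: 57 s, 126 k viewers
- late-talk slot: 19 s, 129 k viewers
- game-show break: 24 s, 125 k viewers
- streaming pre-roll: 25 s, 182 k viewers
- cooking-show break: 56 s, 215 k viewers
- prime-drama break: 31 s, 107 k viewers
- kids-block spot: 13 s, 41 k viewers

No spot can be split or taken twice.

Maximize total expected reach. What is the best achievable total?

768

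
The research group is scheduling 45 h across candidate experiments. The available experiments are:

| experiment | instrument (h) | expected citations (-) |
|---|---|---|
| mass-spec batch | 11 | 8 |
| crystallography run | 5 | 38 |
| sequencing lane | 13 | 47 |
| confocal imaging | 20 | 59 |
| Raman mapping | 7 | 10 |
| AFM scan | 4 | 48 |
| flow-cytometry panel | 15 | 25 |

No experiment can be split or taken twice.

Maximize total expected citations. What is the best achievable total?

192

Best packing: crystallography run + sequencing lane + confocal imaging + AFM scan — 42 h, 192 total.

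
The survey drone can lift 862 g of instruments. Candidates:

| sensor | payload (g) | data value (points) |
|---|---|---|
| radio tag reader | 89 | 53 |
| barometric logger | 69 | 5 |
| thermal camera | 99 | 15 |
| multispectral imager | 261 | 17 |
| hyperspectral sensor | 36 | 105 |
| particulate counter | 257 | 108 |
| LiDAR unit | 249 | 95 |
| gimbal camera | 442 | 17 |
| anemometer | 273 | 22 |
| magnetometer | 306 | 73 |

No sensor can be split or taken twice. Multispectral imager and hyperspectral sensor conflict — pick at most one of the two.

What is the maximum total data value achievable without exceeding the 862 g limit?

Best packing: radio tag reader + barometric logger + thermal camera + hyperspectral sensor + particulate counter + LiDAR unit — 799 g, 381 total.
The spare 63 g is too small for any remaining sensor, and no feasible exchange beats 381.

381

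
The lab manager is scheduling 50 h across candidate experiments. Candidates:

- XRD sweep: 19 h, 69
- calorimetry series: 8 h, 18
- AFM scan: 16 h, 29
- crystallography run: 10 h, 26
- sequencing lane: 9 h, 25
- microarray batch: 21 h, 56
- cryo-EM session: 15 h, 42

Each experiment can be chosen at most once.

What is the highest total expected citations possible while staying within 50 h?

151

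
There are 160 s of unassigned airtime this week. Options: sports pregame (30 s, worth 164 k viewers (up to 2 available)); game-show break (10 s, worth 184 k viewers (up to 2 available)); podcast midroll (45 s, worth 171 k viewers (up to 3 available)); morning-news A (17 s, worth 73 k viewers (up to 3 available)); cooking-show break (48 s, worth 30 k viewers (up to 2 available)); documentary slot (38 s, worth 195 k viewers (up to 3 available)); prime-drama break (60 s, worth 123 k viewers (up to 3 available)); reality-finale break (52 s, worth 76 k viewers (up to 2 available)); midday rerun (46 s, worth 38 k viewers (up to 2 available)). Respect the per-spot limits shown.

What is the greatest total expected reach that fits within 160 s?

1086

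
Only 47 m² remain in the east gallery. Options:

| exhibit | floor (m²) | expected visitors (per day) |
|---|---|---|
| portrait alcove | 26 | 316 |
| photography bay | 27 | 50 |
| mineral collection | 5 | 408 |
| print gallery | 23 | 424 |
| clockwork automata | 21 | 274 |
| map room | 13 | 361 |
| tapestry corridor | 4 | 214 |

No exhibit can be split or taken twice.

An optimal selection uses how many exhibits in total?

4

Optimal total is 1407.
One optimal bundle: mineral collection + print gallery + map room + tapestry corridor (45 m²).
All optima have 4 exhibits.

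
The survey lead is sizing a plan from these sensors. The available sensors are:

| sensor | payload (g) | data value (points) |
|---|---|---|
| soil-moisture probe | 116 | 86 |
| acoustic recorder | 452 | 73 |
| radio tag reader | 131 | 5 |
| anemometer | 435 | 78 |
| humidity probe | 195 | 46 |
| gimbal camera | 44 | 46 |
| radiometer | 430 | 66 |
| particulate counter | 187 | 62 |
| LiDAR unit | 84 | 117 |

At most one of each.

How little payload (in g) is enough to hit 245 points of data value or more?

244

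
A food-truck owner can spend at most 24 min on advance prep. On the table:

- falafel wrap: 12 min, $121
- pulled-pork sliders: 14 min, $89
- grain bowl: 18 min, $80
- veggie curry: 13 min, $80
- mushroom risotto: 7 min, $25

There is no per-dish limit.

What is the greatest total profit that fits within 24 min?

242

Ranking by ratio (profit/min): falafel wrap 10.08, pulled-pork sliders 6.36, veggie curry 6.15, grain bowl 4.44.
The ratio ordering already packs tightly: 2×falafel wrap, 24 min, 242.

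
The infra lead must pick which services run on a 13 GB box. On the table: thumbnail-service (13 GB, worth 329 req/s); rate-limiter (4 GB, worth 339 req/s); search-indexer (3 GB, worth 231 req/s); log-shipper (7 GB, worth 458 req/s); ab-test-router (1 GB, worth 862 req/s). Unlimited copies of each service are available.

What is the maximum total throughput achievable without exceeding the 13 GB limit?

By throughput per GB: ab-test-router 862.00, rate-limiter 84.75, search-indexer 77.00, log-shipper 65.43 lead.
13×ab-test-router uses 13 of the 13 GB and totals 11206.
That's the maximum — no swap from here does better than 11206.

11206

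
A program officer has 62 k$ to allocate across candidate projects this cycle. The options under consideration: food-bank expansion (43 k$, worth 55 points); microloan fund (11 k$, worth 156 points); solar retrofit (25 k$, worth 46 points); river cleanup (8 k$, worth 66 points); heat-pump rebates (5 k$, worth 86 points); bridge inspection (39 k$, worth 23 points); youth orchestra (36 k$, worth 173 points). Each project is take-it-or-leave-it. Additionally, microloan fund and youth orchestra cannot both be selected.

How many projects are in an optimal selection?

4

The maximum projected impact within 62 k$ is 354.
For example microloan fund + solar retrofit + river cleanup + heat-pump rebates achieves it, using 49 k$.
Any selection reaching 354 contains exactly 4 projects.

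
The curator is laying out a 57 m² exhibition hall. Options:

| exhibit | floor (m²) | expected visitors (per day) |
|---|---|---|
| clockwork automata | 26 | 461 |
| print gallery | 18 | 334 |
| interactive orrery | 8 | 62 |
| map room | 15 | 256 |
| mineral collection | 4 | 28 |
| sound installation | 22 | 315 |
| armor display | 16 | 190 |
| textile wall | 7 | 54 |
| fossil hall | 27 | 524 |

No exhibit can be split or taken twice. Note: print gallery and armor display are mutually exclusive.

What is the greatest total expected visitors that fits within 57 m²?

Greedy by ratio would take print gallery + interactive orrery + mineral collection + fossil hall: 57 m² used, total 948.
The 26 m² tied up in print gallery and interactive orrery is better spent on clockwork automata — total rises to 1013 (57 m²).
Runner-up clockwork automata + fossil hall tops out at 985.

1013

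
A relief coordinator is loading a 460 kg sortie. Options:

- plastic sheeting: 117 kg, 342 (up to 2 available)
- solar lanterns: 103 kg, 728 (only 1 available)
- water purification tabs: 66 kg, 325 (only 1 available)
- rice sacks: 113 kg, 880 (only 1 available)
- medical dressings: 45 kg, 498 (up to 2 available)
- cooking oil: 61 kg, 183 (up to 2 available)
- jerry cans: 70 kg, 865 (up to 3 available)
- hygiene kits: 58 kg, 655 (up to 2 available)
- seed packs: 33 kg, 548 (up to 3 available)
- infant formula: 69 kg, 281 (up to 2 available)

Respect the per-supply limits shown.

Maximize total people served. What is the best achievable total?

5890

Filling by ratio: 3×jerry cans + 2×hygiene kits + 3×seed packs for 5549, with 35 kg left unused.
The 58 kg tied up in hygiene kits is better spent on 2×medical dressings — total rises to 5890 (457 kg).
No other feasible combination exceeds 5890.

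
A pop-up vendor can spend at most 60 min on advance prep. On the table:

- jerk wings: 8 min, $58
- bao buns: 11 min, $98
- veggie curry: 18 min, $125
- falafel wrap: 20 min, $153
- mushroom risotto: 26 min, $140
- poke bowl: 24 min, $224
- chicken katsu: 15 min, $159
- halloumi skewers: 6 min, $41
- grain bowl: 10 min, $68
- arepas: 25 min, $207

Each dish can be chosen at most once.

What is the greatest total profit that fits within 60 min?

549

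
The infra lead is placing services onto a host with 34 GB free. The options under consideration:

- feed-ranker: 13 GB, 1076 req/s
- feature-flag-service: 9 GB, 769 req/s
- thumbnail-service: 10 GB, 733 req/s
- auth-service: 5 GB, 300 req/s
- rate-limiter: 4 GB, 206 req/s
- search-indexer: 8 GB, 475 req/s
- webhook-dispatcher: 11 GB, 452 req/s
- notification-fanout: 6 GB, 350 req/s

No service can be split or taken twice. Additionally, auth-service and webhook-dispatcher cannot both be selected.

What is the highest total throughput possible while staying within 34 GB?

Feed-ranker + feature-flag-service + thumbnail-service uses 32 of the 34 GB and totals 2578.
The closest alternative, feed-ranker + feature-flag-service + rate-limiter + search-indexer, reaches only 2526.

2578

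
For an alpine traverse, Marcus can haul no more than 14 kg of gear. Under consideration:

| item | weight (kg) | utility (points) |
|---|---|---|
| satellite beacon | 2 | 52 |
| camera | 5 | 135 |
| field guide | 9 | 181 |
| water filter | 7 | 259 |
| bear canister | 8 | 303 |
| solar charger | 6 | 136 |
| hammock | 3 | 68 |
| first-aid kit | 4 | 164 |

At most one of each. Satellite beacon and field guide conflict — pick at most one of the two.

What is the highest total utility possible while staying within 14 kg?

519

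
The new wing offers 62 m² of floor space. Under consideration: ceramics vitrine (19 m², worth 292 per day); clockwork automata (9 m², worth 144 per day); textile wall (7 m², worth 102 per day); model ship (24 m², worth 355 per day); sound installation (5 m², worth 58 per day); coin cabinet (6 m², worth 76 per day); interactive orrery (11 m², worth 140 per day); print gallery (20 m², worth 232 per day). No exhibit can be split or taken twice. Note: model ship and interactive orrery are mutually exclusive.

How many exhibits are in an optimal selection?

Best achievable expected visitors is 893.
ceramics vitrine + clockwork automata + textile wall + model ship hits 893 at 59 m².
Any selection reaching 893 contains exactly 4 exhibits.

4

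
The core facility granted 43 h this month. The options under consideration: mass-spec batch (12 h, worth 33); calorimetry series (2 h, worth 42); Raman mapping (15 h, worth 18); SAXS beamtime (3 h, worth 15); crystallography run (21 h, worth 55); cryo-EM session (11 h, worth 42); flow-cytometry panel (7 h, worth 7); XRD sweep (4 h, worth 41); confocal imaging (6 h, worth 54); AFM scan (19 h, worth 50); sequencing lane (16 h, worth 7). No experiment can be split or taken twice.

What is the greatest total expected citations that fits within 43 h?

229

The ratio heuristic lands on mass-spec batch + calorimetry series + SAXS beamtime + cryo-EM session + XRD sweep + confocal imaging (227) but leaves 5 h idle.
Replace mass-spec batch and SAXS beamtime with AFM scan: the trade gains 2 net, giving 229 at 42 h.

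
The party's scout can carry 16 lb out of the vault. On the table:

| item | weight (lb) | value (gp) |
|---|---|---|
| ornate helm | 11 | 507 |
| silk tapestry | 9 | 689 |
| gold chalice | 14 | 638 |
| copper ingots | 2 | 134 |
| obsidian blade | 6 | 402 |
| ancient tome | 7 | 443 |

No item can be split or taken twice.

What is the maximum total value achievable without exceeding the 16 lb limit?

1132

By value per lb: silk tapestry 76.56, copper ingots 67.00, obsidian blade 67.00 lead.
A density-first pass picks silk tapestry + copper ingots — 823 at 11 lb.
The 2 lb tied up in copper ingots is better spent on ancient tome — total rises to 1132 (16 lb).
Runner-up silk tapestry + obsidian blade tops out at 1091.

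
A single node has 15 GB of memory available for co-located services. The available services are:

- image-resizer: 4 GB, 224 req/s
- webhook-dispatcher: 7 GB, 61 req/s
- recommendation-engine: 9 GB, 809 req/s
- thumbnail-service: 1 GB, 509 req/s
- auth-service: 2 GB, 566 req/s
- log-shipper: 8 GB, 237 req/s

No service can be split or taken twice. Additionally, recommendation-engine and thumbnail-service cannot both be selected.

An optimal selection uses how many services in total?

3

Best achievable throughput is 1599.
For example image-resizer + recommendation-engine + auth-service achieves it, using 15 GB.
Any selection reaching 1599 contains exactly 3 services.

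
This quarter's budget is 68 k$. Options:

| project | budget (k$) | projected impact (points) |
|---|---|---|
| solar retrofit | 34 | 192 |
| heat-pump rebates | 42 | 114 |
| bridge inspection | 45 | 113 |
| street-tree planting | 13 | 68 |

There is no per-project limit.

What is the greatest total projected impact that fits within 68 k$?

384

By projected impact per k$: solar retrofit 5.65, street-tree planting 5.23, heat-pump rebates 2.71 lead.
Taking 2×solar retrofit: 68 k$ used, 384 in projected impact.
Every other selection either busts 68 k$ or fails to beat 384.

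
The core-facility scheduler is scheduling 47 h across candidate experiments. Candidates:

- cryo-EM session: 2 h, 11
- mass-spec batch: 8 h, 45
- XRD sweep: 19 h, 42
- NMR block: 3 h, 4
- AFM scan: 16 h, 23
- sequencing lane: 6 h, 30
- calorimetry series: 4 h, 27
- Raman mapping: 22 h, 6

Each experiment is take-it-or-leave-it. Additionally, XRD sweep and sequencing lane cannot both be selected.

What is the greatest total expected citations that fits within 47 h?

140

Cryo-EM session + mass-spec batch + NMR block + AFM scan + sequencing lane + calorimetry series uses 39 of the 47 h and totals 140.
An exhaustive check of the 256 subsets confirms 140.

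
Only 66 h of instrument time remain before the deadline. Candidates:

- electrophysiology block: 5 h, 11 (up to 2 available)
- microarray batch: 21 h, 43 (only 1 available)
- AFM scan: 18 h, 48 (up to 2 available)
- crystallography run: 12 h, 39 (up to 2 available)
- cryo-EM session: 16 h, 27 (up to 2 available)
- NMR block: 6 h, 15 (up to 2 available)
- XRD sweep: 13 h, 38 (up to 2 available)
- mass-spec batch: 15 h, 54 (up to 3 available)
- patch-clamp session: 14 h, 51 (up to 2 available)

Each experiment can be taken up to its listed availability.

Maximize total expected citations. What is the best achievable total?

228

Density check — patch-clamp session 3.64, mass-spec batch 3.60, crystallography run 3.25 are the best per h.
Filling by ratio: NMR block + 2×mass-spec batch + 2×patch-clamp session for 225, with 2 h left unused.
Replace patch-clamp session with mass-spec batch: the trade gains 3 net, giving 228 at 65 h.
That's the maximum — no swap from here does better than 228.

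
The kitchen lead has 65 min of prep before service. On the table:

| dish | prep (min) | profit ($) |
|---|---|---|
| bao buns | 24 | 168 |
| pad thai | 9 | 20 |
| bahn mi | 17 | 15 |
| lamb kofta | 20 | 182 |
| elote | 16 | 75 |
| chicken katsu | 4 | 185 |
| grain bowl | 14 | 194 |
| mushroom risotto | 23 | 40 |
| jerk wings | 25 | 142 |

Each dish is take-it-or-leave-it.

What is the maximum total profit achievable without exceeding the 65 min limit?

729

Taking bao buns + lamb kofta + chicken katsu + grain bowl: 62 min used, 729 in profit.
That's the maximum — no swap from here does better than 729.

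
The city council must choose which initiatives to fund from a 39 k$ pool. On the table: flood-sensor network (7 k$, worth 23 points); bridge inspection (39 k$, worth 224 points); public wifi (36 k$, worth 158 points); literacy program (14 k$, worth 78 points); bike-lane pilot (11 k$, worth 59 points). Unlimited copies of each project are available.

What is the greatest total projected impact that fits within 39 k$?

224

Density check — bridge inspection 5.74, literacy program 5.57, bike-lane pilot 5.36 are the best per k$.
The ratio ordering already packs tightly: bridge inspection, 39 k$, 224.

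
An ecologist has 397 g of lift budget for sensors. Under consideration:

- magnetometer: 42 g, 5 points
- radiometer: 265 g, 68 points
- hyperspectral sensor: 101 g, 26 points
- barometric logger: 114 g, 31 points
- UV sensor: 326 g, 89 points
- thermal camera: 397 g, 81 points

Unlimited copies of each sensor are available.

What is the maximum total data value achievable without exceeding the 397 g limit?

99

Density check — UV sensor 0.27, barometric logger 0.27, hyperspectral sensor 0.26 are the best per g.
Taking the top-ratio sensors first gives magnetometer + UV sensor for 94 (368 g).
The 368 g tied up in magnetometer and UV sensor is better spent on radiometer + barometric logger — total rises to 99 (379 g).
No other feasible combination exceeds 99.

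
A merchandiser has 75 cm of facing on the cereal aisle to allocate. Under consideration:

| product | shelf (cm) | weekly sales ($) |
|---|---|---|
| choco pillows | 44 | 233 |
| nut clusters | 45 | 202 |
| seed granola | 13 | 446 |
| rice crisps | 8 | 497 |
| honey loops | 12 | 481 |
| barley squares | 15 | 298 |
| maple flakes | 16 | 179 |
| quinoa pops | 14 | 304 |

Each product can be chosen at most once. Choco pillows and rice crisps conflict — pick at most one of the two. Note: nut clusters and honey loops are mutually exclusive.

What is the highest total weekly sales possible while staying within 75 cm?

2026

Seed granola + rice crisps + honey loops + barley squares + quinoa pops uses 62 of the 75 cm and totals 2026.
The spare 13 cm is too small for any remaining product, and no feasible exchange beats 2026.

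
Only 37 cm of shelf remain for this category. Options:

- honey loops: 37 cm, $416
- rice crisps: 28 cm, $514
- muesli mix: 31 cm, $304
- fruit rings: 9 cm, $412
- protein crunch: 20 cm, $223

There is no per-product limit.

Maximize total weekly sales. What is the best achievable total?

1648

Best packing: 4×fruit rings — 36 cm, 1648 total.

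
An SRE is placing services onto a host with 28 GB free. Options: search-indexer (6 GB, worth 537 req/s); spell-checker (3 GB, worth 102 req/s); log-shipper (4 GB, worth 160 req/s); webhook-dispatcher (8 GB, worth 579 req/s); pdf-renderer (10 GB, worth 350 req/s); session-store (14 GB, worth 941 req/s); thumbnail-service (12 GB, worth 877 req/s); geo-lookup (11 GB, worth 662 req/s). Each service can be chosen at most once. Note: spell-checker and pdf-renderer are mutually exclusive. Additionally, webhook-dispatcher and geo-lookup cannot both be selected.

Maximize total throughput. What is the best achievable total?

2057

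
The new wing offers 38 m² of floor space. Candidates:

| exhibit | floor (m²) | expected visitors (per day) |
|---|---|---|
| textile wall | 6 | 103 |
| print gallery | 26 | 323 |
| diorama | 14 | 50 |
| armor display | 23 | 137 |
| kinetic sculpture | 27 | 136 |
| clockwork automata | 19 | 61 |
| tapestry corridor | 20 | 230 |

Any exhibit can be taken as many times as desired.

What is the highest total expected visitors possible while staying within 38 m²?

6×textile wall uses 36 of the 38 m² and totals 618.
That's the maximum — no swap from here does better than 618.

618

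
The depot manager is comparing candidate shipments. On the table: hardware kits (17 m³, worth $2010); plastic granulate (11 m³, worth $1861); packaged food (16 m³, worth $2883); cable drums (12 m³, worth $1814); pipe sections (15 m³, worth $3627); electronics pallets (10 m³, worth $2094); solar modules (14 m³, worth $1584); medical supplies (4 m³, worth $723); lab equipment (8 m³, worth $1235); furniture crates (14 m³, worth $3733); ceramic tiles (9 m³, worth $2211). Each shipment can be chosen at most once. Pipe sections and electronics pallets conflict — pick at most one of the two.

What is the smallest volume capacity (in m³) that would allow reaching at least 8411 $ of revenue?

37

Look for the lowest-volume combination reaching 8411.
pipe sections + lab equipment + furniture crates reaches 8595 using 37 m³.
No combination under 37 m³ hits 8411.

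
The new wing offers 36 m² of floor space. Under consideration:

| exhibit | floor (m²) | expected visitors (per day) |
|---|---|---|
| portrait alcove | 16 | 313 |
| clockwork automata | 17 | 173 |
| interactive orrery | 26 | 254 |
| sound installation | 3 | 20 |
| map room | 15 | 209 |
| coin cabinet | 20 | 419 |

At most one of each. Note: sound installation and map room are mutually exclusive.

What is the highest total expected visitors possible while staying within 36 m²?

Ranking by ratio (expected visitors/m²): coin cabinet 20.95, portrait alcove 19.56, map room 13.93, clockwork automata 10.18.
The ratio ordering already packs tightly: portrait alcove + coin cabinet, 36 m², 732.
The closest alternative, map room + coin cabinet, reaches only 628.

732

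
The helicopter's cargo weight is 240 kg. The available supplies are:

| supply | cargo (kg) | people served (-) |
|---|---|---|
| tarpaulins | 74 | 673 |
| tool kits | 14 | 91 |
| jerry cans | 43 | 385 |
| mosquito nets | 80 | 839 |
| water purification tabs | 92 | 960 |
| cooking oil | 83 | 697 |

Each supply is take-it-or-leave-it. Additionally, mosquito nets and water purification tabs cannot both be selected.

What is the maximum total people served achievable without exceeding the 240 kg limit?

Best packing: tarpaulins + mosquito nets + cooking oil — 237 kg, 2209 total.
Every other selection either busts 240 kg or breaks a pairing rule or fails to beat 2209.

2209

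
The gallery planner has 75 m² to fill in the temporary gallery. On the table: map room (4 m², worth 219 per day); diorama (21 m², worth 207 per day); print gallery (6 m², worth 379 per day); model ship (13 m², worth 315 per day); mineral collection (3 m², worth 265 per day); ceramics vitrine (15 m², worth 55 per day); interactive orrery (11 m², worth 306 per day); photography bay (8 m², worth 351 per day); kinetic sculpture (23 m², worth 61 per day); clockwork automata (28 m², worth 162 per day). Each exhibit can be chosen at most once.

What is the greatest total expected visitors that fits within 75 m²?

2042

Map room + diorama + print gallery + model ship + mineral collection + interactive orrery + photography bay uses 66 of the 75 m² and totals 2042.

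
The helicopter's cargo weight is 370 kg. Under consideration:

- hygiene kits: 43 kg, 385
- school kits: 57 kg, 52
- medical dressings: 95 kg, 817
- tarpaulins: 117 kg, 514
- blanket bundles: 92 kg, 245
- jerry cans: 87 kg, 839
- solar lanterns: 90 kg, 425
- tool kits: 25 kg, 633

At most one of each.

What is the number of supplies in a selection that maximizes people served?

5

Optimal total is 3188.
For example hygiene kits + medical dressings + tarpaulins + jerry cans + tool kits achieves it, using 367 kg.
Every optimal selection uses 5 supplies.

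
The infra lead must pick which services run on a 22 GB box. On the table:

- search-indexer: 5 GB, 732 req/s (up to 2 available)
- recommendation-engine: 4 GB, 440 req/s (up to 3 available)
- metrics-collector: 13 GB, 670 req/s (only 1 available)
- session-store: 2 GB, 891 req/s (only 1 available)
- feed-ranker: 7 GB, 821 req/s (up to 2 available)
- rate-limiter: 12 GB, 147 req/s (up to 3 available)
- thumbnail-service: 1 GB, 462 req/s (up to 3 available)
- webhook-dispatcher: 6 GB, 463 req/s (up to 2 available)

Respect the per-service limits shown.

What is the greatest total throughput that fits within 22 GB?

The ratio ordering already packs tightly: 2×search-indexer + session-store + feed-ranker + 3×thumbnail-service, 22 GB, 4562.
Nothing else within 22 GB beats 4562.

4562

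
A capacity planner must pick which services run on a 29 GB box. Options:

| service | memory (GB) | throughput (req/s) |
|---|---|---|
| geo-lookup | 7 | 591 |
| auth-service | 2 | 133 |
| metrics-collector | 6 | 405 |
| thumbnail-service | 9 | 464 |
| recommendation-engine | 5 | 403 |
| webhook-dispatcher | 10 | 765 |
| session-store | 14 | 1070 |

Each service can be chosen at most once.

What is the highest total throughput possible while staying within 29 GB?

2238

The ratio heuristic lands on geo-lookup + metrics-collector + recommendation-engine + webhook-dispatcher (2164) but leaves 1 GB idle.
Dropping geo-lookup and metrics-collector frees 13 GB; slotting in session-store (14 GB) lifts the total to 2238 at 29 GB.
Next best is geo-lookup + auth-service + metrics-collector + session-store at 2199 (29 GB) — short by 39.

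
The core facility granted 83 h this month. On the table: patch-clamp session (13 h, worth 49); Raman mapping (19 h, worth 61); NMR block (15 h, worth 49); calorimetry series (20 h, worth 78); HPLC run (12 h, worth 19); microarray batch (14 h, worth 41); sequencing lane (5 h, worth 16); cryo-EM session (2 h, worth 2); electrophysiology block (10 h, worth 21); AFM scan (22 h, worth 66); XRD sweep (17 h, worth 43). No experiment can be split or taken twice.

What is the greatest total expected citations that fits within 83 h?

280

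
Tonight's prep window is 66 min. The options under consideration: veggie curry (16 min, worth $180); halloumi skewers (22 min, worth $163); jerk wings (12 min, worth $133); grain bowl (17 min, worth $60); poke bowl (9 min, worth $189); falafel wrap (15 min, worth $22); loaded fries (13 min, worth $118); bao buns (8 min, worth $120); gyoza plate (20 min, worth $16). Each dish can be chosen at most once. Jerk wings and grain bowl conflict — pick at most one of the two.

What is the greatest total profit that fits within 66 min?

Veggie curry + jerk wings + poke bowl + loaded fries + bao buns uses 58 of the 66 min and totals 740.

740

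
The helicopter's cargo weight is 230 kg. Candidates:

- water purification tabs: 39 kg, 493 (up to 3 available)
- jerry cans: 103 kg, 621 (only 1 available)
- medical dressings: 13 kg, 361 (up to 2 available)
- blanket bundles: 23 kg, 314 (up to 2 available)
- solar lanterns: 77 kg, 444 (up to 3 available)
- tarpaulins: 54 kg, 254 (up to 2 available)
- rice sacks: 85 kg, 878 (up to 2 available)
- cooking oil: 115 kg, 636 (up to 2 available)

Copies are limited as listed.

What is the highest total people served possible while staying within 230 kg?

3079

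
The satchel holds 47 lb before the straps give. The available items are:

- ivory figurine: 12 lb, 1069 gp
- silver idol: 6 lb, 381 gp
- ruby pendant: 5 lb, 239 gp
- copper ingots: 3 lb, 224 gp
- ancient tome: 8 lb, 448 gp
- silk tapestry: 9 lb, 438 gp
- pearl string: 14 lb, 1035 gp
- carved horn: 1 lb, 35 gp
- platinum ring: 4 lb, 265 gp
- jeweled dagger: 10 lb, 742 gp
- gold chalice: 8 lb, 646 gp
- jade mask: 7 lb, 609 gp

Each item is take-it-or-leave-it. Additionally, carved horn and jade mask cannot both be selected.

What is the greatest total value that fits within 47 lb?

By value per lb: ivory figurine 89.08, jade mask 87.00, gold chalice 80.75 lead.
Ivory figurine + silver idol + pearl string + gold chalice + jade mask uses 47 of the 47 lb and totals 3740.
That's the maximum — no feasible swap from here does better than 3740.

3740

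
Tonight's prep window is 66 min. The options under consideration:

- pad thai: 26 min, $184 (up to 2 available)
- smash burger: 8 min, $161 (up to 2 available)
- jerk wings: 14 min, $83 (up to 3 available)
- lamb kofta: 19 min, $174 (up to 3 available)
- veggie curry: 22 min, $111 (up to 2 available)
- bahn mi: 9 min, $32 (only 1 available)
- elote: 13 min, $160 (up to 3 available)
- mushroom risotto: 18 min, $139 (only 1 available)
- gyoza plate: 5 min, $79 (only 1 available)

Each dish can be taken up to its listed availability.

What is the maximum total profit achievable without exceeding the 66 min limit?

Taking the top-ratio dishes first gives 2×smash burger + 3×elote + gyoza plate for 881 (60 min).
Dropping elote frees 13 min; slotting in lamb kofta (19 min) lifts the total to 895 at 66 min.
Every other selection either busts 66 min or exceeds an availability limit or fails to beat 895.

895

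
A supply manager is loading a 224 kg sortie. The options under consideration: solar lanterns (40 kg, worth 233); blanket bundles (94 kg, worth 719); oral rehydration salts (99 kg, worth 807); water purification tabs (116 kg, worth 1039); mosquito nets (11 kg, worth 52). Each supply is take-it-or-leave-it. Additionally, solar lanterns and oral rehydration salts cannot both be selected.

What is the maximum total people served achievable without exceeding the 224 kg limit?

1846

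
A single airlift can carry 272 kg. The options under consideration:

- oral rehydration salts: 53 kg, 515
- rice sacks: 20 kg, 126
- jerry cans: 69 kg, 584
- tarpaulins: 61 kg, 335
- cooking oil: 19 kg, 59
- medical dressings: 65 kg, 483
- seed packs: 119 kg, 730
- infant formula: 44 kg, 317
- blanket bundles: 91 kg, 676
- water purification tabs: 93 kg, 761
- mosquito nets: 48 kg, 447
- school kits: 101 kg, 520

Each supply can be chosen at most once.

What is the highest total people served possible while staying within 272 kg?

2307

Oral rehydration salts + jerry cans + water purification tabs + mosquito nets uses 263 of the 272 kg and totals 2307.
An exhaustive check of the 4096 subsets confirms 2307.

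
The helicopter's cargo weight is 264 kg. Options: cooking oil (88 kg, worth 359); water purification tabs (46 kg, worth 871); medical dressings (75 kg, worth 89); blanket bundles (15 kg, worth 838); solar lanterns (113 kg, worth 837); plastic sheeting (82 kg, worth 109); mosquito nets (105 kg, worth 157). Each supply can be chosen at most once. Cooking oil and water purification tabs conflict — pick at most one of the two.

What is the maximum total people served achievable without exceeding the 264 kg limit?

Best packing: water purification tabs + blanket bundles + solar lanterns + plastic sheeting — 256 kg, 2655 total.

2655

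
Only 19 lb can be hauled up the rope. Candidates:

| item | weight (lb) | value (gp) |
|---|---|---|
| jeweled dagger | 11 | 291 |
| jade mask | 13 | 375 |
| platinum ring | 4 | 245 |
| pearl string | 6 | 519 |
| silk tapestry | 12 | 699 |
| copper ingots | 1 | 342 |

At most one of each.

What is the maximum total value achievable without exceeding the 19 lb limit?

Filling by ratio: platinum ring + pearl string + copper ingots for 1106, with 8 lb left unused.
Dropping platinum ring frees 4 lb; slotting in silk tapestry (12 lb) lifts the total to 1560 at 19 lb.
Nothing else within 19 lb beats 1560.

1560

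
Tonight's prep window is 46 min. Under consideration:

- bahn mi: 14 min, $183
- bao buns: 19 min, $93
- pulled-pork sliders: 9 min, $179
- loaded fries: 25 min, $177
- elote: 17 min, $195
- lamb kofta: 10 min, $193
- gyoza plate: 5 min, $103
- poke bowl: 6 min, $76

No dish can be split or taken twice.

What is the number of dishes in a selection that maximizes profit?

Optimal total is 734.
bahn mi + pulled-pork sliders + lamb kofta + gyoza plate + poke bowl hits 734 at 44 min.
Every optimal selection uses 5 dishes.

5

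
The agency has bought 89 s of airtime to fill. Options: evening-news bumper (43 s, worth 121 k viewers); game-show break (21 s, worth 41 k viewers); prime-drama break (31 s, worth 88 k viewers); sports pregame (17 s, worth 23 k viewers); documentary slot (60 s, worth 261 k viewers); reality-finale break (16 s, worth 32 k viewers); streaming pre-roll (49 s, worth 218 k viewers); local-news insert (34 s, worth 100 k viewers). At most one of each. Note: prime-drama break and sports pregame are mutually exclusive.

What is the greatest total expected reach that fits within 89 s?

318

Density check — streaming pre-roll 4.45, documentary slot 4.35, local-news insert 2.94, prime-drama break 2.84 are the best per s.
Best packing: streaming pre-roll + local-news insert — 83 s, 318 total.
Nothing else feasible within 89 s beats 318.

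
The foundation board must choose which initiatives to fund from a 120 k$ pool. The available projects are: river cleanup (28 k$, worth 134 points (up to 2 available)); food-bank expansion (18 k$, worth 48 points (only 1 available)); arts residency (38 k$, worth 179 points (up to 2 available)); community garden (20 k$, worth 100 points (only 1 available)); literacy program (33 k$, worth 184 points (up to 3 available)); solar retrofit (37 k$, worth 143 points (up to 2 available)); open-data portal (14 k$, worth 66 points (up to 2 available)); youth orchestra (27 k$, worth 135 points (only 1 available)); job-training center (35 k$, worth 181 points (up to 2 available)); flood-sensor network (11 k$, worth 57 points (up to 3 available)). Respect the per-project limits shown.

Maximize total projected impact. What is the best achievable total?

The ratio heuristic lands on 3×literacy program + flood-sensor network (609) but leaves 10 k$ idle.
Dropping flood-sensor network frees 11 k$; slotting in community garden (20 k$) lifts the total to 652 at 119 k$.
The spare 1 k$ is too small for any remaining project, and no exchange beats 652.

652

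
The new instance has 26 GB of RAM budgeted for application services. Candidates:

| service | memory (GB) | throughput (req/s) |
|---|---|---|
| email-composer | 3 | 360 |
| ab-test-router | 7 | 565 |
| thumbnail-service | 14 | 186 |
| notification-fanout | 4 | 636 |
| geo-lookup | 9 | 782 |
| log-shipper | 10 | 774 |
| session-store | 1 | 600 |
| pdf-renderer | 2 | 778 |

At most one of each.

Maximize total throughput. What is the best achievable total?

By throughput per GB: session-store 600.00, pdf-renderer 389.00, notification-fanout 159.00, email-composer 120.00 lead.
The ratio ordering already packs tightly: email-composer + ab-test-router + notification-fanout + geo-lookup + session-store + pdf-renderer, 26 GB, 3721.
Next best is notification-fanout + geo-lookup + log-shipper + session-store + pdf-renderer at 3570 (26 GB) — short by 151.

3721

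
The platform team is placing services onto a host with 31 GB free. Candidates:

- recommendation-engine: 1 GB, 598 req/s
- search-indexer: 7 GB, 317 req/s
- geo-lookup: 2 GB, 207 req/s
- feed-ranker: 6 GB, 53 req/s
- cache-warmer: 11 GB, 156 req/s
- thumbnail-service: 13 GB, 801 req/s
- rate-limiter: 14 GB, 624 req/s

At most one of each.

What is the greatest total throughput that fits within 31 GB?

2230

Filling by ratio: recommendation-engine + search-indexer + geo-lookup + feed-ranker + thumbnail-service for 1976, with 2 GB left unused.
Dropping search-indexer and feed-ranker frees 13 GB; slotting in rate-limiter (14 GB) lifts the total to 2230 at 30 GB.
That's the maximum — no swap from here does better than 2230.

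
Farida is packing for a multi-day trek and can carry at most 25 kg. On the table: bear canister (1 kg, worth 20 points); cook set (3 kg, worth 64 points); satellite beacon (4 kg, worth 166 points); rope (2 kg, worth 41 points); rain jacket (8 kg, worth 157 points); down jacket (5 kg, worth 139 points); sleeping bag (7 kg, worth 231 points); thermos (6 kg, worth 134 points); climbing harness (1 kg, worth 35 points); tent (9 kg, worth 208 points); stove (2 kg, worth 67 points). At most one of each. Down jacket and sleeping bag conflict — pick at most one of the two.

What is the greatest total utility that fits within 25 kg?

748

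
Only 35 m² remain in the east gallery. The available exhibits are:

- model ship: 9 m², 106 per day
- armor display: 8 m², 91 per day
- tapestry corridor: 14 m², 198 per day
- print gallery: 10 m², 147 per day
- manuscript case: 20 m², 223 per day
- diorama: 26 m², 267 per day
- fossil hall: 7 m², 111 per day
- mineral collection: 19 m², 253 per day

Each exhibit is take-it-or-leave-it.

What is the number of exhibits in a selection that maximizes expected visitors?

3

The maximum expected visitors within 35 m² is 470.
For example model ship + fossil hall + mineral collection achieves it, using 35 m².
All optima have 3 exhibits.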